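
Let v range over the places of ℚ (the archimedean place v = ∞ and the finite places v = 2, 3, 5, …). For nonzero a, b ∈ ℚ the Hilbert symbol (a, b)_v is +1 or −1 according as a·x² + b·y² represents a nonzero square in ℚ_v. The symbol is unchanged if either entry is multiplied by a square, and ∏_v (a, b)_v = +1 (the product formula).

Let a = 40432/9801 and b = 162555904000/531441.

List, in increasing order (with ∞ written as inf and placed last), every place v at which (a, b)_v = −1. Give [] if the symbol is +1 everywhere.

[5, 7, 17, 23]

Mod squares: a ≡ 7, b ≡ 396865. Check v ∈ {∞, 2, 3, 5, 7, 11, 17, 19, 23, 29}.
v=23: a=23^0·(≡7), b=23^1·(≡19) mod 23; (7|23)=-1, (19|23)=-1; (−1)^{0·1·11}·(-1)^1·(-1)^0 = -1.
v=3: a=3^-4·(≡1), b=3^-12·(≡1) mod 3; (1|3)=+1, (1|3)=+1; (−1)^{-4·-12·1}·(+1)^-12·(+1)^-4 = +1.
v=19: a=19^2·(≡7), b=19^0·(≡3) mod 19; (7|19)=+1, (3|19)=-1; (−1)^{2·0·9}·(+1)^0·(-1)^2 = +1.
v=11: a=11^-2·(≡10), b=11^0·(≡8) mod 11; (10|11)=-1, (8|11)=-1; (−1)^{-2·0·5}·(-1)^0·(-1)^-2 = +1.
v=5: a=5^0·(≡2), b=5^3·(≡2) mod 5; (2|5)=-1, (2|5)=-1; (−1)^{0·3·2}·(-1)^3·(-1)^0 = -1.
v=2: v_2(a)=4, v_2(b)=14; units ≡ 7, 1 (mod 8); ε·ε+αω+βω = 1·0+4·0+14·0 ≡ 0  ⇒  (a,b)_2 = +1.
v=29: a=29^0·(≡23), b=29^1·(≡21) mod 29; (23|29)=+1, (21|29)=-1; (−1)^{0·1·14}·(+1)^1·(-1)^0 = +1.
v=17: a=17^0·(≡12), b=17^1·(≡2) mod 17; (12|17)=-1, (2|17)=+1; (−1)^{0·1·8}·(-1)^1·(+1)^0 = -1.
v=7: a=7^1·(≡1), b=7^1·(≡4) mod 7; (1|7)=+1, (4|7)=+1; (−1)^{1·1·3}·(+1)^1·(+1)^1 = -1.
v=∞: 7 > 0 and 396865 > 0  ⇒  (a,b)_∞ = +1.
(7, 396865 / ℚ) ramifies at {5, 7, 17, 23}: a division algebra.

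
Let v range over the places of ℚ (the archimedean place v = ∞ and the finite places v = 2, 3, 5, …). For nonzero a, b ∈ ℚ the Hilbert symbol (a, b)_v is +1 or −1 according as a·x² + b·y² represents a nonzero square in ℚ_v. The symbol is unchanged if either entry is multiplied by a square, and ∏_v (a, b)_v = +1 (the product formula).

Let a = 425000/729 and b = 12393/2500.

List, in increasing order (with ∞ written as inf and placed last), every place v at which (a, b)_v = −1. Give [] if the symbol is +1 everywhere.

[5, 17]

(a, b) ≡ (170, 17) mod (ℚ^×)²; places V = {2, 3, 5, 17, ∞}.
(a,b)_17: α=1, u≡12; β=1, v≡15 (mod 17); (12|17)=-1, (15|17)=+1; sign (−1)^0·-1^1·+1^1 = -1.
(a,b)_∞: sgn(170)=+, sgn(17)=+, so +1.
(a,b)_3: α=-6, u≡2; β=6, v≡2 (mod 3); (2|3)=-1, (2|3)=-1; sign (−1)^0·-1^6·-1^-6 = +1.
(a,b)_2: α=3, β=-2; u≡5, v≡1 (mod 8); ε(u)ε(v)=0·0, αω(v)=3·0, βω(u)=-2·1; sum ≡ 0  ⇒  +1.
(a,b)_5: α=5, u≡4; β=-4, v≡2 (mod 5); (4|5)=+1, (2|5)=-1; sign (−1)^0·+1^-4·-1^5 = -1.
(170, 17 / ℚ) ramifies at {5, 17}: a division algebra.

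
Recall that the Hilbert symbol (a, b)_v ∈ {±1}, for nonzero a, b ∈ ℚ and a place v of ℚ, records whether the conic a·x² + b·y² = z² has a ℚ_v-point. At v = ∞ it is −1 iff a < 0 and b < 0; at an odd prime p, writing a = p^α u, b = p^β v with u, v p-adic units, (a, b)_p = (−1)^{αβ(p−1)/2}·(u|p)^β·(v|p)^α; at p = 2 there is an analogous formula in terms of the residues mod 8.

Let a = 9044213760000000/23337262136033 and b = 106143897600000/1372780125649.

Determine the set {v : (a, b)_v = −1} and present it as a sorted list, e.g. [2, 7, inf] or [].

Mod squares: a ≡ 115855, b ≡ 6815. Check v ∈ {∞, 2, 3, 5, 13, 17, 29, 41, 47}.
v=5: a=5^7·(≡1), b=5^5·(≡3) mod 5; (1|5)=+1, (3|5)=-1; (−1)^{7·5·2}·(+1)^5·(-1)^7 = -1.
v=29: a=29^1·(≡25), b=29^1·(≡14) mod 29; (25|29)=+1, (14|29)=-1; (−1)^{1·1·14}·(+1)^1·(-1)^1 = -1.
v=3: a=3^4·(≡1), b=3^2·(≡2) mod 3; (1|3)=+1, (2|3)=-1; (−1)^{4·2·1}·(+1)^2·(-1)^4 = +1.
v=2: v_2(a)=20, v_2(b)=14; units ≡ 7, 7 (mod 8); ε·ε+αω+βω = 1·1+20·0+14·0 ≡ 1  ⇒  (a,b)_2 = -1.
v=∞: 115855 > 0 and 6815 > 0  ⇒  (a,b)_∞ = +1.
v=41: a=41^-6·(≡11), b=41^-6·(≡31) mod 41; (11|41)=-1, (31|41)=+1; (−1)^{-6·-6·20}·(-1)^-6·(+1)^-6 = +1.
v=13: a=13^0·(≡10), b=13^2·(≡3) mod 13; (10|13)=+1, (3|13)=+1; (−1)^{0·2·6}·(+1)^2·(+1)^0 = +1.
v=47: a=47^1·(≡28), b=47^1·(≡25) mod 47; (28|47)=+1, (25|47)=+1; (−1)^{1·1·23}·(+1)^1·(+1)^1 = -1.
v=17: a=17^-3·(≡2), b=17^-2·(≡15) mod 17; (2|17)=+1, (15|17)=+1; (−1)^{-3·-2·8}·(+1)^-2·(+1)^-3 = +1.
Ram(115855, 6815) = {2, 5, 29, 47}; no ℚ_2-point on the conic.

[2, 5, 29, 47]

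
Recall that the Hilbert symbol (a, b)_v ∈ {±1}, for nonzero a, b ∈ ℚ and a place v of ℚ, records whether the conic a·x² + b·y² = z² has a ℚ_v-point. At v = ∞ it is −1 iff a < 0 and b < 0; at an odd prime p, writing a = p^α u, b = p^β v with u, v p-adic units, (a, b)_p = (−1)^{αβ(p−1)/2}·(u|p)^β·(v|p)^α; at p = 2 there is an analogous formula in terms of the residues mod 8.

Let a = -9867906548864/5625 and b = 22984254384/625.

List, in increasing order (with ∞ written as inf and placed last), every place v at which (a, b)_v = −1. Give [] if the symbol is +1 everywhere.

Mod squares: a ≡ -121394, b ≡ 1131. Check v ∈ {∞, 2, 3, 5, 7, 13, 23, 29}.
v=3: a=3^-2·(≡1), b=3^1·(≡2) mod 3; (1|3)=+1, (2|3)=-1; (−1)^{-2·1·1}·(+1)^1·(-1)^-2 = +1.
v=2: v_2(a)=7, v_2(b)=4; units ≡ 7, 3 (mod 8); ε·ε+αω+βω = 1·1+7·1+4·0 ≡ 0  ⇒  (a,b)_2 = +1.
v=5: a=5^-4·(≡4), b=5^-4·(≡4) mod 5; (4|5)=+1, (4|5)=+1; (−1)^{-4·-4·2}·(+1)^-4·(+1)^-4 = +1.
v=23: a=23^3·(≡8), b=23^2·(≡6) mod 23; (8|23)=+1, (6|23)=+1; (−1)^{3·2·11}·(+1)^2·(+1)^3 = +1.
v=29: a=29^1·(≡3), b=29^1·(≡15) mod 29; (3|29)=-1, (15|29)=-1; (−1)^{1·1·14}·(-1)^1·(-1)^1 = +1.
v=∞: -121394 < 0 and 1131 > 0  ⇒  (a,b)_∞ = +1.
v=13: a=13^1·(≡10), b=13^1·(≡3) mod 13; (10|13)=+1, (3|13)=+1; (−1)^{1·1·6}·(+1)^1·(+1)^1 = +1.
v=7: a=7^5·(≡4), b=7^4·(≡2) mod 7; (4|7)=+1, (2|7)=+1; (−1)^{5·4·3}·(+1)^4·(+1)^5 = +1.
Every local symbol is +1, so the conic -121394·x² + 1131·y² = z² has ℚ_v-points for all v and hence a ℚ-point; (a, b / ℚ) ≅ M_2(ℚ).

[]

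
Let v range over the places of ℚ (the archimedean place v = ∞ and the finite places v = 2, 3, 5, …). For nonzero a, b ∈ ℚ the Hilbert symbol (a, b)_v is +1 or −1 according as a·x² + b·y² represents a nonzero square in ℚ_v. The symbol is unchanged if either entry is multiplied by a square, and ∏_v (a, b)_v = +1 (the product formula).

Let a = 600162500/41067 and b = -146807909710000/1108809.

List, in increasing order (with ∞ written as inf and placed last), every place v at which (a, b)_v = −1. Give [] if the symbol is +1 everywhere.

[3, 19]

(a, b) ≡ (1995, -19) mod (ℚ^×)²; places V = {2, 3, 5, 7, 11, 13, 19, ∞}.
(a,b)_3: α=-5, u≡2; β=-8, v≡2 (mod 3); (2|3)=-1, (2|3)=-1; sign (−1)^0·-1^-8·-1^-5 = -1.
(a,b)_11: α=0, u≡9; β=2, v≡3 (mod 11); (9|11)=+1, (3|11)=+1; sign (−1)^0·+1^2·+1^0 = +1.
(a,b)_19: α=3, u≡3; β=5, v≡10 (mod 19); (3|19)=-1, (10|19)=-1; sign (−1)^1·-1^5·-1^3 = -1.
(a,b)_5: α=5, u≡1; β=4, v≡1 (mod 5); (1|5)=+1, (1|5)=+1; sign (−1)^0·+1^4·+1^5 = +1.
(a,b)_7: α=1, u≡6; β=2, v≡2 (mod 7); (6|7)=-1, (2|7)=+1; sign (−1)^0·-1^2·+1^1 = +1.
(a,b)_∞: sgn(1995)=+, sgn(-19)=−, so +1.
(a,b)_2: α=2, β=4; u≡3, v≡5 (mod 8); ε(u)ε(v)=1·0, αω(v)=2·1, βω(u)=4·1; sum ≡ 0  ⇒  +1.
(a,b)_13: α=-2, u≡6; β=-2, v≡8 (mod 13); (6|13)=-1, (8|13)=-1; sign (−1)^0·-1^-2·-1^-2 = +1.
|Ram(1995, -19)| = 2, even; anisotropic at {3, 19}.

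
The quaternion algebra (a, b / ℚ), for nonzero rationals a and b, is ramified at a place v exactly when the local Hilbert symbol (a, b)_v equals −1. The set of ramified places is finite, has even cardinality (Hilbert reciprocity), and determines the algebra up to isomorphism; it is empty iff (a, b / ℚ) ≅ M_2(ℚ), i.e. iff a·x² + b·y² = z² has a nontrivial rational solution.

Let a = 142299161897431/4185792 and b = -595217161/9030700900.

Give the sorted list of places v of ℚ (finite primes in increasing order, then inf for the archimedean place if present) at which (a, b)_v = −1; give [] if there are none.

Mod squares: a ≡ 144070597, b ≡ -33649. Check v ∈ {∞, 2, 3, 5, 7, 11, 13, 17, 19, 23, 41, 43}.
v=43: a=43^-1·(≡27), b=43^-2·(≡2) mod 43; (27|43)=-1, (2|43)=-1; (−1)^{-1·-2·21}·(-1)^-2·(-1)^-1 = -1.
v=∞: 144070597 > 0 and -33649 < 0  ⇒  (a,b)_∞ = +1.
v=7: a=7^6·(≡5), b=7^3·(≡2) mod 7; (5|7)=-1, (2|7)=+1; (−1)^{6·3·3}·(-1)^3·(+1)^6 = -1.
v=11: a=11^1·(≡5), b=11^1·(≡10) mod 11; (5|11)=+1, (10|11)=-1; (−1)^{1·1·5}·(+1)^1·(-1)^1 = +1.
v=23: a=23^1·(≡1), b=23^1·(≡12) mod 23; (1|23)=+1, (12|23)=+1; (−1)^{1·1·11}·(+1)^1·(+1)^1 = -1.
v=5: a=5^0·(≡3), b=5^-2·(≡4) mod 5; (3|5)=-1, (4|5)=+1; (−1)^{0·-2·2}·(-1)^-2·(+1)^0 = +1.
v=13: a=13^-2·(≡2), b=13^-2·(≡11) mod 13; (2|13)=-1, (11|13)=-1; (−1)^{-2·-2·6}·(-1)^-2·(-1)^-2 = +1.
v=17: a=17^1·(≡12), b=17^-2·(≡11) mod 17; (12|17)=-1, (11|17)=-1; (−1)^{1·-2·8}·(-1)^-2·(-1)^1 = -1.
v=19: a=19^3·(≡12), b=19^3·(≡10) mod 19; (12|19)=-1, (10|19)=-1; (−1)^{3·3·9}·(-1)^3·(-1)^3 = -1.
v=3: a=3^-2·(≡1), b=3^0·(≡2) mod 3; (1|3)=+1, (2|3)=-1; (−1)^{-2·0·1}·(+1)^0·(-1)^-2 = +1.
v=2: v_2(a)=-6, v_2(b)=-2; units ≡ 5, 7 (mod 8); ε·ε+αω+βω = 0·1+-6·0+-2·1 ≡ 0  ⇒  (a,b)_2 = +1.
v=41: a=41^1·(≡34), b=41^0·(≡29) mod 41; (34|41)=-1, (29|41)=-1; (−1)^{1·0·20}·(-1)^0·(-1)^1 = -1.
|Ram(144070597, -33649)| = 6, even; anisotropic at {7, 17, 19, 23, 41, 43}.

[7, 17, 19, 23, 41, 43]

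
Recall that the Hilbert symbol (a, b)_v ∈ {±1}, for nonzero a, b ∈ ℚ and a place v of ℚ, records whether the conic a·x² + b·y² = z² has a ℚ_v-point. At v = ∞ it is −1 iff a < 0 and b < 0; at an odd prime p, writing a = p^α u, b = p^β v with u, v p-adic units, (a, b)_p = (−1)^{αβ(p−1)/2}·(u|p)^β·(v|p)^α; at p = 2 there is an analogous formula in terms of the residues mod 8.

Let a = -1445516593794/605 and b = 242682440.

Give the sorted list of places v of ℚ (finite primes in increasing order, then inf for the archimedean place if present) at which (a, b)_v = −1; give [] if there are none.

(a, b) ≡ (-38570, 501410) mod (ℚ^×)²; places V = {2, 3, 5, 7, 11, 13, 19, 29, ∞}.
(a,b)_13: α=4, u≡1; β=1, v≡10 (mod 13); (1|13)=+1, (10|13)=+1; sign (−1)^0·+1^1·+1^4 = +1.
(a,b)_19: α=1, u≡18; β=1, v≡10 (mod 19); (18|19)=-1, (10|19)=-1; sign (−1)^1·-1^1·-1^1 = -1.
(a,b)_29: α=1, u≡23; β=1, v≡4 (mod 29); (23|29)=+1, (4|29)=+1; sign (−1)^0·+1^1·+1^1 = +1.
(a,b)_3: α=8, u≡1; β=0, v≡2 (mod 3); (1|3)=+1, (2|3)=-1; sign (−1)^0·+1^0·-1^8 = +1.
(a,b)_∞: sgn(-38570)=−, sgn(501410)=+, so +1.
(a,b)_7: α=1, u≡5; β=1, v≡6 (mod 7); (5|7)=-1, (6|7)=-1; sign (−1)^1·-1^1·-1^1 = -1.
(a,b)_5: α=-1, u≡1; β=1, v≡3 (mod 5); (1|5)=+1, (3|5)=-1; sign (−1)^0·+1^1·-1^-1 = -1.
(a,b)_11: α=-2, u≡7; β=2, v≡10 (mod 11); (7|11)=-1, (10|11)=-1; sign (−1)^0·-1^2·-1^-2 = +1.
(a,b)_2: α=1, β=3; u≡3, v≡1 (mod 8); ε(u)ε(v)=1·0, αω(v)=1·0, βω(u)=3·1; sum ≡ 1  ⇒  -1.
Ram(-38570, 501410) = {2, 5, 7, 19}; no ℚ_2-point on the conic.

[2, 5, 7, 19]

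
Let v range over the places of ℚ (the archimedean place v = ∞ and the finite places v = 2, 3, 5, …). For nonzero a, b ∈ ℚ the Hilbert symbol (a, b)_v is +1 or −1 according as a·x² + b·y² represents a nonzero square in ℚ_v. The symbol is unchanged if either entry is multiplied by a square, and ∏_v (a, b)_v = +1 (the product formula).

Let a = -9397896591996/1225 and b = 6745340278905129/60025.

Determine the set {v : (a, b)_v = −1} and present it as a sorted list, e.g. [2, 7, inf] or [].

(a, b) ≡ (-391, 124729) mod (ℚ^×)²; places V = {2, 3, 5, 7, 11, 17, 23, 29, ∞}.
(a,b)_7: α=-2, u≡1; β=-4, v≡5 (mod 7); (1|7)=+1, (5|7)=-1; sign (−1)^0·+1^-4·-1^-2 = +1.
(a,b)_2: α=2, β=0; u≡1, v≡1 (mod 8); ε(u)ε(v)=0·0, αω(v)=2·0, βω(u)=0·0; sum ≡ 0  ⇒  +1.
(a,b)_∞: sgn(-391)=−, sgn(124729)=+, so +1.
(a,b)_29: α=2, u≡3; β=3, v≡1 (mod 29); (3|29)=-1, (1|29)=+1; sign (−1)^0·-1^3·+1^2 = -1.
(a,b)_3: α=10, u≡2; β=12, v≡1 (mod 3); (2|3)=-1, (1|3)=+1; sign (−1)^0·-1^12·+1^10 = +1.
(a,b)_17: α=1, u≡5; β=1, v≡3 (mod 17); (5|17)=-1, (3|17)=-1; sign (−1)^0·-1^1·-1^1 = +1.
(a,b)_11: α=2, u≡3; β=3, v≡1 (mod 11); (3|11)=+1, (1|11)=+1; sign (−1)^0·+1^3·+1^2 = +1.
(a,b)_5: α=-2, u≡1; β=-2, v≡4 (mod 5); (1|5)=+1, (4|5)=+1; sign (−1)^0·+1^-2·+1^-2 = +1.
(a,b)_23: α=1, u≡12; β=1, v≡4 (mod 23); (12|23)=+1, (4|23)=+1; sign (−1)^1·+1^1·+1^1 = -1.
|Ram(-391, 124729)| = 2, even; anisotropic at {23, 29}.

[23, 29]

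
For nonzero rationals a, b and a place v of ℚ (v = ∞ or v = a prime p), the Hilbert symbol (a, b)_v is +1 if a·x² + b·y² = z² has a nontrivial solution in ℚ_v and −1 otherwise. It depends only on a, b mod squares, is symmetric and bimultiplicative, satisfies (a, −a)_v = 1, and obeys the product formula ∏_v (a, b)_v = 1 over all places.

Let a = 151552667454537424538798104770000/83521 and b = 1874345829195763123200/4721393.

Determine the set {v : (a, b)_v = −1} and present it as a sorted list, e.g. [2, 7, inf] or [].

[13, 19]

(a, b) ≡ (2093, 3812369) mod (ℚ^×)²; places V = {2, 3, 5, 7, 11, 13, 17, 19, 23, 29, 31, 37, ∞}.
(a,b)_5: α=4, u≡2; β=2, v≡1 (mod 5); (2|5)=-1, (1|5)=+1; sign (−1)^0·-1^2·+1^4 = +1.
(a,b)_7: α=7, u≡5; β=4, v≡1 (mod 7); (5|7)=-1, (1|7)=+1; sign (−1)^0·-1^4·+1^7 = +1.
(a,b)_29: α=2, u≡1; β=1, v≡1 (mod 29); (1|29)=+1, (1|29)=+1; sign (−1)^0·+1^1·+1^2 = +1.
(a,b)_∞: sgn(2093)=+, sgn(3812369)=+, so +1.
(a,b)_2: α=4, β=10; u≡5, v≡1 (mod 8); ε(u)ε(v)=0·0, αω(v)=4·0, βω(u)=10·1; sum ≡ 0  ⇒  +1.
(a,b)_37: α=2, u≡33; β=1, v≡14 (mod 37); (33|37)=+1, (14|37)=-1; sign (−1)^0·+1^1·-1^2 = +1.
(a,b)_17: α=-4, u≡13; β=-3, v≡10 (mod 17); (13|17)=+1, (10|17)=-1; sign (−1)^0·+1^-3·-1^-4 = +1.
(a,b)_31: α=0, u≡16; β=-2, v≡14 (mod 31); (16|31)=+1, (14|31)=+1; sign (−1)^0·+1^-2·+1^0 = +1.
(a,b)_19: α=2, u≡3; β=1, v≡16 (mod 19); (3|19)=-1, (16|19)=+1; sign (−1)^0·-1^1·+1^2 = -1.
(a,b)_11: α=2, u≡5; β=1, v≡6 (mod 11); (5|11)=+1, (6|11)=-1; sign (−1)^0·+1^1·-1^2 = +1.
(a,b)_23: α=3, u≡10; β=2, v≡6 (mod 23); (10|23)=-1, (6|23)=+1; sign (−1)^0·-1^2·+1^3 = +1.
(a,b)_3: α=4, u≡2; β=2, v≡2 (mod 3); (2|3)=-1, (2|3)=-1; sign (−1)^0·-1^2·-1^4 = +1.
(a,b)_13: α=5, u≡5; β=4, v≡8 (mod 13); (5|13)=-1, (8|13)=-1; sign (−1)^0·-1^4·-1^5 = -1.
|Ram(2093, 3812369)| = 2, even; anisotropic at {13, 19}.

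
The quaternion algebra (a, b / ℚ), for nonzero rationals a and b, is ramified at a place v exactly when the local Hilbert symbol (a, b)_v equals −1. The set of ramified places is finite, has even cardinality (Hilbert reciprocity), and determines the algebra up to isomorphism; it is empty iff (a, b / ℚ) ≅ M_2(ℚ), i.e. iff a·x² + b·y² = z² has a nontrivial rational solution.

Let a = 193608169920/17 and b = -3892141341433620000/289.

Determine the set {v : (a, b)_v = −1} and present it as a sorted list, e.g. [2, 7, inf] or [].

Mod squares: a ≡ 1615, b ≡ -418. Check v ∈ {∞, 2, 3, 5, 11, 17, 19}.
v=11: a=11^2·(≡3), b=11^3·(≡8) mod 11; (3|11)=+1, (8|11)=-1; (−1)^{2·3·5}·(+1)^3·(-1)^2 = +1.
v=17: a=17^-1·(≡11), b=17^-2·(≡11) mod 17; (11|17)=-1, (11|17)=-1; (−1)^{-1·-2·8}·(-1)^-2·(-1)^-1 = -1.
v=2: v_2(a)=6, v_2(b)=5; units ≡ 7, 7 (mod 8); ε·ε+αω+βω = 1·1+6·0+5·0 ≡ 1  ⇒  (a,b)_2 = -1.
v=5: a=5^1·(≡2), b=5^4·(≡2) mod 5; (2|5)=-1, (2|5)=-1; (−1)^{1·4·2}·(-1)^4·(-1)^1 = -1.
v=∞: 1615 > 0 and -418 < 0  ⇒  (a,b)_∞ = +1.
v=3: a=3^6·(≡1), b=3^10·(≡2) mod 3; (1|3)=+1, (2|3)=-1; (−1)^{6·10·1}·(+1)^10·(-1)^6 = +1.
v=19: a=19^3·(≡7), b=19^5·(≡9) mod 19; (7|19)=+1, (9|19)=+1; (−1)^{3·5·9}·(+1)^5·(+1)^3 = -1.
|Ram(1615, -418)| = 4, even; anisotropic at {2, 5, 17, 19}.

[2, 5, 17, 19]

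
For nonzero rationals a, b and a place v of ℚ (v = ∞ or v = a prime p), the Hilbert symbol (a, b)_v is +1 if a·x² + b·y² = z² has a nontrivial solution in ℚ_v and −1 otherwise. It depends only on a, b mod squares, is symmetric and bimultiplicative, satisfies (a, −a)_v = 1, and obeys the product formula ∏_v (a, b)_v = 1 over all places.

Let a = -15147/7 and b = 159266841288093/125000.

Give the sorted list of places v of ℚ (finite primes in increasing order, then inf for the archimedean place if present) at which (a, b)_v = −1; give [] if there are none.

[2, 3, 7, 11]

Mod squares: a ≡ -1309, b ≡ 629706. Check v ∈ {∞, 2, 3, 5, 7, 11, 17, 29, 47}.
v=47: a=47^0·(≡25), b=47^1·(≡6) mod 47; (25|47)=+1, (6|47)=+1; (−1)^{0·1·23}·(+1)^1·(+1)^0 = +1.
v=29: a=29^0·(≡7), b=29^1·(≡9) mod 29; (7|29)=+1, (9|29)=+1; (−1)^{0·1·14}·(+1)^1·(+1)^0 = +1.
v=17: a=17^1·(≡16), b=17^2·(≡2) mod 17; (16|17)=+1, (2|17)=+1; (−1)^{1·2·8}·(+1)^2·(+1)^1 = +1.
v=5: a=5^0·(≡4), b=5^-6·(≡1) mod 5; (4|5)=+1, (1|5)=+1; (−1)^{0·-6·2}·(+1)^-6·(+1)^0 = +1.
v=∞: -1309 < 0 and 629706 > 0  ⇒  (a,b)_∞ = +1.
v=7: a=7^-1·(≡1), b=7^5·(≡1) mod 7; (1|7)=+1, (1|7)=+1; (−1)^{-1·5·3}·(+1)^5·(+1)^-1 = -1.
v=11: a=11^1·(≡6), b=11^1·(≡7) mod 11; (6|11)=-1, (7|11)=-1; (−1)^{1·1·5}·(-1)^1·(-1)^1 = -1.
v=3: a=3^4·(≡2), b=3^7·(≡1) mod 3; (2|3)=-1, (1|3)=+1; (−1)^{4·7·1}·(-1)^7·(+1)^4 = -1.
v=2: v_2(a)=0, v_2(b)=-3; units ≡ 3, 5 (mod 8); ε·ε+αω+βω = 1·0+0·1+-3·1 ≡ 1  ⇒  (a,b)_2 = -1.
|Ram(-1309, 629706)| = 4, even; anisotropic at {2, 3, 7, 11}.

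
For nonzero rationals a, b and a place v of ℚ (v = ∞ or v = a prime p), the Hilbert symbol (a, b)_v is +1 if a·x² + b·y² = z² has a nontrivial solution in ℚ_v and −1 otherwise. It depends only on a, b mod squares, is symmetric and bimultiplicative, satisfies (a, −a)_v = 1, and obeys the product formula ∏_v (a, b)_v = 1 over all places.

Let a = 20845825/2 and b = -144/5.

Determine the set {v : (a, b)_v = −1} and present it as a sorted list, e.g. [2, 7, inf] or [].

(a, b) ≡ (34034, -5) mod (ℚ^×)²; places V = {2, 3, 5, 7, 11, 13, 17, ∞}.
(a,b)_13: α=1, u≡7; β=0, v≡5 (mod 13); (7|13)=-1, (5|13)=-1; sign (−1)^0·-1^0·-1^1 = -1.
(a,b)_17: α=1, u≡16; β=0, v≡12 (mod 17); (16|17)=+1, (12|17)=-1; sign (−1)^0·+1^0·-1^1 = -1.
(a,b)_11: α=1, u≡3; β=0, v≡2 (mod 11); (3|11)=+1, (2|11)=-1; sign (−1)^0·+1^0·-1^1 = -1.
(a,b)_2: α=-1, β=4; u≡1, v≡3 (mod 8); ε(u)ε(v)=0·1, αω(v)=-1·1, βω(u)=4·0; sum ≡ 1  ⇒  -1.
(a,b)_7: α=3, u≡4; β=0, v≡2 (mod 7); (4|7)=+1, (2|7)=+1; sign (−1)^0·+1^0·+1^3 = +1.
(a,b)_5: α=2, u≡4; β=-1, v≡1 (mod 5); (4|5)=+1, (1|5)=+1; sign (−1)^0·+1^-1·+1^2 = +1.
(a,b)_∞: sgn(34034)=+, sgn(-5)=−, so +1.
(a,b)_3: α=0, u≡2; β=2, v≡1 (mod 3); (2|3)=-1, (1|3)=+1; sign (−1)^0·-1^2·+1^0 = +1.
|Ram(34034, -5)| = 4, even; anisotropic at {2, 11, 13, 17}.

[2, 11, 13, 17]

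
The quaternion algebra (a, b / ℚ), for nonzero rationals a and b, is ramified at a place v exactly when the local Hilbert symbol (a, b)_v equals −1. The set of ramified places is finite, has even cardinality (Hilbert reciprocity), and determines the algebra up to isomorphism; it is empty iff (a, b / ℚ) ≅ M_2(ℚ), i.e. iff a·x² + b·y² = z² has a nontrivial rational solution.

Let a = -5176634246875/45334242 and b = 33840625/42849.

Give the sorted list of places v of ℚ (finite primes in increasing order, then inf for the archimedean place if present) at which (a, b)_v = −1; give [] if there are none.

(a, b) ≡ (-1190, 1105) mod (ℚ^×)²; places V = {2, 3, 5, 7, 13, 17, 23, 41, ∞}.
(a,b)_23: α=-4, u≡1; β=-2, v≡1 (mod 23); (1|23)=+1, (1|23)=+1; sign (−1)^0·+1^-2·+1^-4 = +1.
(a,b)_2: α=-1, β=0; u≡5, v≡1 (mod 8); ε(u)ε(v)=0·0, αω(v)=-1·0, βω(u)=0·1; sum ≡ 0  ⇒  +1.
(a,b)_∞: sgn(-1190)=−, sgn(1105)=+, so +1.
(a,b)_41: α=2, u≡37; β=0, v≡1 (mod 41); (37|41)=+1, (1|41)=+1; sign (−1)^0·+1^0·+1^2 = +1.
(a,b)_13: α=2, u≡11; β=1, v≡5 (mod 13); (11|13)=-1, (5|13)=-1; sign (−1)^0·-1^1·-1^2 = -1.
(a,b)_3: α=-4, u≡1; β=-4, v≡1 (mod 3); (1|3)=+1, (1|3)=+1; sign (−1)^0·+1^-4·+1^-4 = +1.
(a,b)_17: α=1, u≡9; β=1, v≡3 (mod 17); (9|17)=+1, (3|17)=-1; sign (−1)^0·+1^1·-1^1 = -1.
(a,b)_5: α=5, u≡3; β=5, v≡1 (mod 5); (3|5)=-1, (1|5)=+1; sign (−1)^0·-1^5·+1^5 = -1.
(a,b)_7: α=3, u≡6; β=2, v≡6 (mod 7); (6|7)=-1, (6|7)=-1; sign (−1)^0·-1^2·-1^3 = -1.
(-1190, 1105 / ℚ) ramifies at {5, 7, 13, 17}: a division algebra.

[5, 7, 13, 17]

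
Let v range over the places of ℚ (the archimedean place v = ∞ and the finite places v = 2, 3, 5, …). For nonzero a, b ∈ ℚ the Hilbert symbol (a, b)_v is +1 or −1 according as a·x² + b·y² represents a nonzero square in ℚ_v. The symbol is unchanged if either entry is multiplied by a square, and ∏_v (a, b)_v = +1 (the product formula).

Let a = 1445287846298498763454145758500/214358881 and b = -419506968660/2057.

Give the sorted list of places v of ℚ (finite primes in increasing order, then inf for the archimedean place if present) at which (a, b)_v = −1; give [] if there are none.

[5, 13, 17, 19, 23, 29]

Mod squares: a ≡ 50065, b ≡ -1302340845. Check v ∈ {∞, 2, 3, 5, 11, 13, 17, 19, 23, 29, 31, 37}.
v=29: a=29^2·(≡12), b=29^1·(≡22) mod 29; (12|29)=-1, (22|29)=+1; (−1)^{2·1·14}·(-1)^1·(+1)^2 = -1.
v=11: a=11^-8·(≡5), b=11^-2·(≡2) mod 11; (5|11)=+1, (2|11)=-1; (−1)^{-8·-2·5}·(+1)^-2·(-1)^-8 = +1.
v=19: a=19^3·(≡10), b=19^1·(≡18) mod 19; (10|19)=-1, (18|19)=-1; (−1)^{3·1·9}·(-1)^1·(-1)^3 = -1.
v=13: a=13^0·(≡8), b=13^1·(≡7) mod 13; (8|13)=-1, (7|13)=-1; (−1)^{0·1·6}·(-1)^1·(-1)^0 = -1.
v=23: a=23^2·(≡14), b=23^1·(≡13) mod 23; (14|23)=-1, (13|23)=+1; (−1)^{2·1·11}·(-1)^1·(+1)^2 = -1.
v=17: a=17^1·(≡4), b=17^-1·(≡5) mod 17; (4|17)=+1, (5|17)=-1; (−1)^{1·-1·8}·(+1)^-1·(-1)^1 = -1.
v=3: a=3^6·(≡1), b=3^1·(≡2) mod 3; (1|3)=+1, (2|3)=-1; (−1)^{6·1·1}·(+1)^1·(-1)^6 = +1.
v=2: v_2(a)=2, v_2(b)=2; units ≡ 1, 3 (mod 8); ε·ε+αω+βω = 0·1+2·1+2·0 ≡ 0  ⇒  (a,b)_2 = +1.
v=31: a=31^3·(≡15), b=31^1·(≡8) mod 31; (15|31)=-1, (8|31)=+1; (−1)^{3·1·15}·(-1)^1·(+1)^3 = +1.
v=∞: 50065 > 0 and -1302340845 < 0  ⇒  (a,b)_∞ = +1.
v=5: a=5^3·(≡3), b=5^1·(≡4) mod 5; (3|5)=-1, (4|5)=+1; (−1)^{3·1·2}·(-1)^1·(+1)^3 = -1.
v=37: a=37^6·(≡36), b=37^2·(≡29) mod 37; (36|37)=+1, (29|37)=-1; (−1)^{6·2·18}·(+1)^2·(-1)^6 = +1.
(50065, -1302340845 / ℚ) ramifies at {5, 13, 17, 19, 23, 29}: a division algebra.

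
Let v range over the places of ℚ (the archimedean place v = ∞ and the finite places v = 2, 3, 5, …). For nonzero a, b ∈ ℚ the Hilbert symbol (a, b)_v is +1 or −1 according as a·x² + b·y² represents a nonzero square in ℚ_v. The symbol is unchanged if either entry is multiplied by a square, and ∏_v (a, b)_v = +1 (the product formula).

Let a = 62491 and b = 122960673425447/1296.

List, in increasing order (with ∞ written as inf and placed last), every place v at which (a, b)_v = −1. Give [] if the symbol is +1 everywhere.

[2, 23]

Mod squares: a ≡ 62491, b ≡ 23. Check v ∈ {∞, 2, 3, 11, 13, 19, 23, 37}.
v=∞: 62491 > 0 and 23 > 0  ⇒  (a,b)_∞ = +1.
v=13: a=13^1·(≡10), b=13^2·(≡1) mod 13; (10|13)=+1, (1|13)=+1; (−1)^{1·2·6}·(+1)^2·(+1)^1 = +1.
v=23: a=23^1·(≡3), b=23^3·(≡2) mod 23; (3|23)=+1, (2|23)=+1; (−1)^{1·3·11}·(+1)^3·(+1)^1 = -1.
v=37: a=37^0·(≡35), b=37^2·(≡18) mod 37; (35|37)=-1, (18|37)=-1; (−1)^{0·2·18}·(-1)^2·(-1)^0 = +1.
v=2: v_2(a)=0, v_2(b)=-4; units ≡ 3, 7 (mod 8); ε·ε+αω+βω = 1·1+0·0+-4·1 ≡ 1  ⇒  (a,b)_2 = -1.
v=11: a=11^1·(≡5), b=11^2·(≡9) mod 11; (5|11)=+1, (9|11)=+1; (−1)^{1·2·5}·(+1)^2·(+1)^1 = +1.
v=19: a=19^1·(≡2), b=19^2·(≡4) mod 19; (2|19)=-1, (4|19)=+1; (−1)^{1·2·9}·(-1)^2·(+1)^1 = +1.
v=3: a=3^0·(≡1), b=3^-4·(≡2) mod 3; (1|3)=+1, (2|3)=-1; (−1)^{0·-4·1}·(+1)^-4·(-1)^0 = +1.
Ram(62491, 23) = {2, 23}; no ℚ_2-point on the conic.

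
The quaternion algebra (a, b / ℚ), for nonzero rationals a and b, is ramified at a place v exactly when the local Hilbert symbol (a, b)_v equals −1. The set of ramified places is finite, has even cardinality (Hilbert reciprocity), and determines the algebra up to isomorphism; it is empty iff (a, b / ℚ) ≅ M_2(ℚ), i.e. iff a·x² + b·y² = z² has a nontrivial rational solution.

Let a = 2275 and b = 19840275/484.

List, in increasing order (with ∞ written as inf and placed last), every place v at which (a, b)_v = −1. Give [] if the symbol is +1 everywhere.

Mod squares: a ≡ 91, b ≡ 88179. Check v ∈ {∞, 2, 3, 5, 7, 11, 13, 17, 19}.
v=3: a=3^0·(≡1), b=3^3·(≡2) mod 3; (1|3)=+1, (2|3)=-1; (−1)^{0·3·1}·(+1)^3·(-1)^0 = +1.
v=7: a=7^1·(≡3), b=7^1·(≡4) mod 7; (3|7)=-1, (4|7)=+1; (−1)^{1·1·3}·(-1)^1·(+1)^1 = +1.
v=5: a=5^2·(≡1), b=5^2·(≡4) mod 5; (1|5)=+1, (4|5)=+1; (−1)^{2·2·2}·(+1)^2·(+1)^2 = +1.
v=2: v_2(a)=0, v_2(b)=-2; units ≡ 3, 3 (mod 8); ε·ε+αω+βω = 1·1+0·1+-2·1 ≡ 1  ⇒  (a,b)_2 = -1.
v=19: a=19^0·(≡14), b=19^1·(≡11) mod 19; (14|19)=-1, (11|19)=+1; (−1)^{0·1·9}·(-1)^1·(+1)^0 = -1.
v=∞: 91 > 0 and 88179 > 0  ⇒  (a,b)_∞ = +1.
v=13: a=13^1·(≡6), b=13^1·(≡9) mod 13; (6|13)=-1, (9|13)=+1; (−1)^{1·1·6}·(-1)^1·(+1)^1 = -1.
v=17: a=17^0·(≡14), b=17^1·(≡1) mod 17; (14|17)=-1, (1|17)=+1; (−1)^{0·1·8}·(-1)^1·(+1)^0 = -1.
v=11: a=11^0·(≡9), b=11^-2·(≡1) mod 11; (9|11)=+1, (1|11)=+1; (−1)^{0·-2·5}·(+1)^-2·(+1)^0 = +1.
|Ram(91, 88179)| = 4, even; anisotropic at {2, 13, 17, 19}.

[2, 13, 17, 19]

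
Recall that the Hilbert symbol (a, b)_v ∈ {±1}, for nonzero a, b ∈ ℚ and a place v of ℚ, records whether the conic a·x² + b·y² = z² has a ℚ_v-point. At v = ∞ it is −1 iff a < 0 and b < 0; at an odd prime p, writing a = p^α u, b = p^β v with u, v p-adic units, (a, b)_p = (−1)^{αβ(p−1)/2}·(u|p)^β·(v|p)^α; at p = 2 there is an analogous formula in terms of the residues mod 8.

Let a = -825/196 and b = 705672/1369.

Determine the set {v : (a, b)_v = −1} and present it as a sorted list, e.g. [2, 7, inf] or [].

Mod squares: a ≡ -33, b ≡ 2. Check v ∈ {∞, 2, 3, 5, 7, 11, 37}.
v=7: a=7^-2·(≡2), b=7^0·(≡4) mod 7; (2|7)=+1, (4|7)=+1; (−1)^{-2·0·3}·(+1)^0·(+1)^-2 = +1.
v=3: a=3^1·(≡1), b=3^6·(≡2) mod 3; (1|3)=+1, (2|3)=-1; (−1)^{1·6·1}·(+1)^6·(-1)^1 = -1.
v=2: v_2(a)=-2, v_2(b)=3; units ≡ 7, 1 (mod 8); ε·ε+αω+βω = 1·0+-2·0+3·0 ≡ 0  ⇒  (a,b)_2 = +1.
v=5: a=5^2·(≡2), b=5^0·(≡3) mod 5; (2|5)=-1, (3|5)=-1; (−1)^{2·0·2}·(-1)^0·(-1)^2 = +1.
v=11: a=11^1·(≡10), b=11^2·(≡7) mod 11; (10|11)=-1, (7|11)=-1; (−1)^{1·2·5}·(-1)^2·(-1)^1 = -1.
v=∞: -33 < 0 and 2 > 0  ⇒  (a,b)_∞ = +1.
v=37: a=37^0·(≡36), b=37^-2·(≡8) mod 37; (36|37)=+1, (8|37)=-1; (−1)^{0·-2·18}·(+1)^-2·(-1)^0 = +1.
|Ram(-33, 2)| = 2, even; anisotropic at {3, 11}.

[3, 11]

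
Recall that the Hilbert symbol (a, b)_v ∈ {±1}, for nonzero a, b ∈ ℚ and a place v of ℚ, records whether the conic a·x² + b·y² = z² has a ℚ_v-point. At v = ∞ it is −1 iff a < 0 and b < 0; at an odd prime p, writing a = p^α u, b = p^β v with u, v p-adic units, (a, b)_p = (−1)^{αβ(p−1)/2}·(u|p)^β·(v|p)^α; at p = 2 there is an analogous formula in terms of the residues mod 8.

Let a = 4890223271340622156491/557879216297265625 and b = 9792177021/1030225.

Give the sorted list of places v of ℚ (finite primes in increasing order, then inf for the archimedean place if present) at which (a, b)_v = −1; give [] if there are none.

Mod squares: a ≡ 51, b ≡ 1088019669. Check v ∈ {∞, 2, 3, 5, 7, 11, 17, 23, 29, 37, 43, 53}.
v=43: a=43^2·(≡8), b=43^1·(≡6) mod 43; (8|43)=-1, (6|43)=+1; (−1)^{2·1·21}·(-1)^1·(+1)^2 = -1.
v=3: a=3^7·(≡2), b=3^3·(≡1) mod 3; (2|3)=-1, (1|3)=+1; (−1)^{7·3·1}·(-1)^3·(+1)^7 = +1.
v=23: a=23^2·(≡20), b=23^1·(≡22) mod 23; (20|23)=-1, (22|23)=-1; (−1)^{2·1·11}·(-1)^1·(-1)^2 = -1.
v=11: a=11^2·(≡7), b=11^1·(≡1) mod 11; (7|11)=-1, (1|11)=+1; (−1)^{2·1·5}·(-1)^1·(+1)^2 = -1.
v=5: a=5^-8·(≡1), b=5^-2·(≡4) mod 5; (1|5)=+1, (4|5)=+1; (−1)^{-8·-2·2}·(+1)^-2·(+1)^-8 = +1.
v=∞: 51 > 0 and 1088019669 > 0  ⇒  (a,b)_∞ = +1.
v=7: a=7^-4·(≡1), b=7^-2·(≡1) mod 7; (1|7)=+1, (1|7)=+1; (−1)^{-4·-2·3}·(+1)^-2·(+1)^-4 = +1.
v=53: a=53^2·(≡27), b=53^1·(≡10) mod 53; (27|53)=-1, (10|53)=+1; (−1)^{2·1·26}·(-1)^1·(+1)^2 = -1.
v=29: a=29^-6·(≡7), b=29^-2·(≡19) mod 29; (7|29)=+1, (19|29)=-1; (−1)^{-6·-2·14}·(+1)^-2·(-1)^-6 = +1.
v=2: v_2(a)=0, v_2(b)=0; units ≡ 3, 5 (mod 8); ε·ε+αω+βω = 1·0+0·1+0·1 ≡ 0  ⇒  (a,b)_2 = +1.
v=17: a=17^3·(≡10), b=17^1·(≡1) mod 17; (10|17)=-1, (1|17)=+1; (−1)^{3·1·8}·(-1)^1·(+1)^3 = -1.
v=37: a=37^2·(≡20), b=37^1·(≡31) mod 37; (20|37)=-1, (31|37)=-1; (−1)^{2·1·18}·(-1)^1·(-1)^2 = -1.
(51, 1088019669 / ℚ) ramifies at {11, 17, 23, 37, 43, 53}: a division algebra.

[11, 17, 23, 37, 43, 53]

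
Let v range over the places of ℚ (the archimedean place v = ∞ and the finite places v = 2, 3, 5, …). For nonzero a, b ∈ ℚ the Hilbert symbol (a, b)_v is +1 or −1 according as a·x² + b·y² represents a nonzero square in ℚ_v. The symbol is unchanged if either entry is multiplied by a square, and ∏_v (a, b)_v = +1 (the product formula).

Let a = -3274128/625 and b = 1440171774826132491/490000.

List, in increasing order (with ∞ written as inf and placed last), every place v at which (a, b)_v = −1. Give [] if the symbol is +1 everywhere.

Mod squares: a ≡ -22737, b ≡ 7579. Check v ∈ {∞, 2, 3, 5, 7, 11, 13, 19, 53}.
v=5: a=5^-4·(≡2), b=5^-4·(≡4) mod 5; (2|5)=-1, (4|5)=+1; (−1)^{-4·-4·2}·(-1)^-4·(+1)^-4 = +1.
v=53: a=53^1·(≡51), b=53^3·(≡15) mod 53; (51|53)=-1, (15|53)=+1; (−1)^{1·3·26}·(-1)^3·(+1)^1 = -1.
v=7: a=7^0·(≡5), b=7^-2·(≡6) mod 7; (5|7)=-1, (6|7)=-1; (−1)^{0·-2·3}·(-1)^-2·(-1)^0 = +1.
v=2: v_2(a)=4, v_2(b)=-4; units ≡ 7, 3 (mod 8); ε·ε+αω+βω = 1·1+4·1+-4·0 ≡ 1  ⇒  (a,b)_2 = -1.
v=19: a=19^0·(≡5), b=19^2·(≡16) mod 19; (5|19)=+1, (16|19)=+1; (−1)^{0·2·9}·(+1)^2·(+1)^0 = +1.
v=3: a=3^3·(≡2), b=3^8·(≡1) mod 3; (2|3)=-1, (1|3)=+1; (−1)^{3·8·1}·(-1)^8·(+1)^3 = +1.
v=11: a=11^1·(≡5), b=11^1·(≡6) mod 11; (5|11)=+1, (6|11)=-1; (−1)^{1·1·5}·(+1)^1·(-1)^1 = +1.
v=13: a=13^1·(≡6), b=13^5·(≡7) mod 13; (6|13)=-1, (7|13)=-1; (−1)^{1·5·6}·(-1)^5·(-1)^1 = +1.
v=∞: -22737 < 0 and 7579 > 0  ⇒  (a,b)_∞ = +1.
Ram(-22737, 7579) = {2, 53}; no ℚ_2-point on the conic.

[2, 53]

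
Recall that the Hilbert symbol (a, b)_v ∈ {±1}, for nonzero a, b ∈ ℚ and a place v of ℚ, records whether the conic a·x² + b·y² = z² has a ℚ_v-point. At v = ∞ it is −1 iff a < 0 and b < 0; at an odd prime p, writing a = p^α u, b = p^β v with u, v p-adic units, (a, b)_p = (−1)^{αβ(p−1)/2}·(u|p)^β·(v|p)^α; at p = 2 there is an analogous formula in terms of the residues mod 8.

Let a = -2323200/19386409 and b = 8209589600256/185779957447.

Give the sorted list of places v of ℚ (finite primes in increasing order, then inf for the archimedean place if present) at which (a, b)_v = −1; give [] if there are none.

(a, b) ≡ (-3, 14973) mod (ℚ^×)²; places V = {2, 3, 5, 7, 11, 17, 23, 31, 37, ∞}.
(a,b)_5: α=2, u≡3; β=0, v≡3 (mod 5); (3|5)=-1, (3|5)=-1; sign (−1)^0·-1^0·-1^2 = +1.
(a,b)_∞: sgn(-3)=−, sgn(14973)=+, so +1.
(a,b)_7: α=-2, u≡2; β=-3, v≡4 (mod 7); (2|7)=+1, (4|7)=+1; sign (−1)^0·+1^-3·+1^-2 = +1.
(a,b)_11: α=2, u≡8; β=4, v≡10 (mod 11); (8|11)=-1, (10|11)=-1; sign (−1)^0·-1^4·-1^2 = +1.
(a,b)_3: α=1, u≡2; β=1, v≡2 (mod 3); (2|3)=-1, (2|3)=-1; sign (−1)^1·-1^1·-1^1 = -1.
(a,b)_17: α=-2, u≡14; β=-2, v≡4 (mod 17); (14|17)=-1, (4|17)=+1; sign (−1)^0·-1^-2·+1^-2 = +1.
(a,b)_37: α=-2, u≡34; β=-4, v≡27 (mod 37); (34|37)=+1, (27|37)=+1; sign (−1)^0·+1^-4·+1^-2 = +1.
(a,b)_23: α=0, u≡21; β=1, v≡20 (mod 23); (21|23)=-1, (20|23)=-1; sign (−1)^0·-1^1·-1^0 = -1.
(a,b)_2: α=8, β=18; u≡5, v≡5 (mod 8); ε(u)ε(v)=0·0, αω(v)=8·1, βω(u)=18·1; sum ≡ 0  ⇒  +1.
(a,b)_31: α=0, u≡2; β=1, v≡2 (mod 31); (2|31)=+1, (2|31)=+1; sign (−1)^0·+1^1·+1^0 = +1.
(-3, 14973 / ℚ) ramifies at {3, 23}: a division algebra.

[3, 23]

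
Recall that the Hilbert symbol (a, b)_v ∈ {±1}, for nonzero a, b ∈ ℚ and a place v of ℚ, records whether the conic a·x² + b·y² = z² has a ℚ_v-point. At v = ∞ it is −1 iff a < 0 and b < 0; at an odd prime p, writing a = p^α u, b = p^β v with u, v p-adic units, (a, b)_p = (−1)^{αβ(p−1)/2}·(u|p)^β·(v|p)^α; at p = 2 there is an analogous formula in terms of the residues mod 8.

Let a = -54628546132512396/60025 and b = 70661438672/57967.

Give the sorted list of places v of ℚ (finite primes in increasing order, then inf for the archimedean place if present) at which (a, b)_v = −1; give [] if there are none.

(a, b) ≡ (-11, 3059) mod (ℚ^×)²; places V = {2, 3, 5, 7, 11, 13, 17, 19, 23, 31, ∞}.
(a,b)_23: α=2, u≡13; β=1, v≡8 (mod 23); (13|23)=+1, (8|23)=+1; sign (−1)^0·+1^1·+1^2 = +1.
(a,b)_5: α=-2, u≡4; β=0, v≡1 (mod 5); (4|5)=+1, (1|5)=+1; sign (−1)^0·+1^0·+1^-2 = +1.
(a,b)_31: α=2, u≡7; β=0, v≡26 (mod 31); (7|31)=+1, (26|31)=-1; sign (−1)^0·+1^0·-1^2 = +1.
(a,b)_∞: sgn(-11)=−, sgn(3059)=+, so +1.
(a,b)_11: α=1, u≡7; β=2, v≡1 (mod 11); (7|11)=-1, (1|11)=+1; sign (−1)^0·-1^2·+1^1 = +1.
(a,b)_13: α=0, u≡2; β=-2, v≡9 (mod 13); (2|13)=-1, (9|13)=+1; sign (−1)^0·-1^-2·+1^0 = +1.
(a,b)_2: α=2, β=4; u≡5, v≡3 (mod 8); ε(u)ε(v)=0·1, αω(v)=2·1, βω(u)=4·1; sum ≡ 0  ⇒  +1.
(a,b)_3: α=4, u≡1; β=0, v≡2 (mod 3); (1|3)=+1, (2|3)=-1; sign (−1)^0·+1^0·-1^4 = +1.
(a,b)_17: α=4, u≡5; β=4, v≡8 (mod 17); (5|17)=-1, (8|17)=+1; sign (−1)^0·-1^4·+1^4 = +1.
(a,b)_19: α=2, u≡8; β=1, v≡7 (mod 19); (8|19)=-1, (7|19)=+1; sign (−1)^0·-1^1·+1^2 = -1.
(a,b)_7: α=-4, u≡3; β=-3, v≡6 (mod 7); (3|7)=-1, (6|7)=-1; sign (−1)^0·-1^-3·-1^-4 = -1.
Ram(-11, 3059) = {7, 19}; no ℚ_7-point on the conic.

[7, 19]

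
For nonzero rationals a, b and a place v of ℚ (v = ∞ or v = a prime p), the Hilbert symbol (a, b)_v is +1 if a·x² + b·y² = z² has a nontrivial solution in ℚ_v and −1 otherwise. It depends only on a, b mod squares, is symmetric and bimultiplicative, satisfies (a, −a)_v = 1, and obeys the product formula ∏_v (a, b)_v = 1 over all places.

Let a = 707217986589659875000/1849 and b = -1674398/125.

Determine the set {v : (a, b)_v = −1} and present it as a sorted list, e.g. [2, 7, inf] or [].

Mod squares: a ≡ 236366878, b ≡ -69190. Check v ∈ {∞, 2, 5, 11, 17, 19, 29, 31, 37, 43}.
v=17: a=17^3·(≡1), b=17^1·(≡12) mod 17; (1|17)=+1, (12|17)=-1; (−1)^{3·1·8}·(+1)^1·(-1)^3 = -1.
v=5: a=5^6·(≡3), b=5^-3·(≡2) mod 5; (3|5)=-1, (2|5)=-1; (−1)^{6·-3·2}·(-1)^-3·(-1)^6 = -1.
v=2: v_2(a)=3, v_2(b)=1; units ≡ 7, 5 (mod 8); ε·ε+αω+βω = 1·0+3·1+1·0 ≡ 1  ⇒  (a,b)_2 = -1.
v=29: a=29^1·(≡28), b=29^0·(≡23) mod 29; (28|29)=+1, (23|29)=+1; (−1)^{1·0·14}·(+1)^0·(+1)^1 = +1.
v=11: a=11^3·(≡9), b=11^3·(≡10) mod 11; (9|11)=+1, (10|11)=-1; (−1)^{3·3·5}·(+1)^3·(-1)^3 = +1.
v=43: a=43^-2·(≡38), b=43^0·(≡16) mod 43; (38|43)=+1, (16|43)=+1; (−1)^{-2·0·21}·(+1)^0·(+1)^-2 = +1.
v=19: a=19^1·(≡11), b=19^0·(≡10) mod 19; (11|19)=+1, (10|19)=-1; (−1)^{1·0·9}·(+1)^0·(-1)^1 = -1.
v=37: a=37^3·(≡13), b=37^1·(≡13) mod 37; (13|37)=-1, (13|37)=-1; (−1)^{3·1·18}·(-1)^1·(-1)^3 = +1.
v=∞: 236366878 > 0 and -69190 < 0  ⇒  (a,b)_∞ = +1.
v=31: a=31^1·(≡9), b=31^0·(≡5) mod 31; (9|31)=+1, (5|31)=+1; (−1)^{1·0·15}·(+1)^0·(+1)^1 = +1.
Ram(236366878, -69190) = {2, 5, 17, 19}; no ℚ_2-point on the conic.

[2, 5, 17, 19]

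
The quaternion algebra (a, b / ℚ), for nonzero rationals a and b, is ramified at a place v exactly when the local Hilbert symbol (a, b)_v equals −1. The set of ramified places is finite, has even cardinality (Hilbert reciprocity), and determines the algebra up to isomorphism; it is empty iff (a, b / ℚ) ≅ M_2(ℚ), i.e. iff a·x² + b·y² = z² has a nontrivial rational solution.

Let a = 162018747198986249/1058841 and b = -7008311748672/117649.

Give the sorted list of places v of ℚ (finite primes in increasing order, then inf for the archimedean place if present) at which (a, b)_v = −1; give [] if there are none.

[11, 19]

(a, b) ≡ (209, -377) mod (ℚ^×)²; places V = {2, 3, 7, 11, 13, 19, 23, 29, ∞}.
(a,b)_13: α=6, u≡1; β=3, v≡1 (mod 13); (1|13)=+1, (1|13)=+1; sign (−1)^0·+1^3·+1^6 = +1.
(a,b)_2: α=0, β=6; u≡1, v≡7 (mod 8); ε(u)ε(v)=0·1, αω(v)=0·0, βω(u)=6·0; sum ≡ 0  ⇒  +1.
(a,b)_19: α=3, u≡1; β=2, v≡13 (mod 19); (1|19)=+1, (13|19)=-1; sign (−1)^0·+1^2·-1^3 = -1.
(a,b)_23: α=2, u≡8; β=2, v≡11 (mod 23); (8|23)=+1, (11|23)=-1; sign (−1)^0·+1^2·-1^2 = +1.
(a,b)_29: α=2, u≡6; β=1, v≡28 (mod 29); (6|29)=+1, (28|29)=+1; sign (−1)^0·+1^1·+1^2 = +1.
(a,b)_11: α=1, u≡2; β=0, v≡2 (mod 11); (2|11)=-1, (2|11)=-1; sign (−1)^0·-1^0·-1^1 = -1.
(a,b)_7: α=-6, u≡6; β=-6, v≡4 (mod 7); (6|7)=-1, (4|7)=+1; sign (−1)^0·-1^-6·+1^-6 = +1.
(a,b)_3: α=-2, u≡2; β=2, v≡1 (mod 3); (2|3)=-1, (1|3)=+1; sign (−1)^0·-1^2·+1^-2 = +1.
(a,b)_∞: sgn(209)=+, sgn(-377)=−, so +1.
Ram(209, -377) = {11, 19}; no ℚ_11-point on the conic.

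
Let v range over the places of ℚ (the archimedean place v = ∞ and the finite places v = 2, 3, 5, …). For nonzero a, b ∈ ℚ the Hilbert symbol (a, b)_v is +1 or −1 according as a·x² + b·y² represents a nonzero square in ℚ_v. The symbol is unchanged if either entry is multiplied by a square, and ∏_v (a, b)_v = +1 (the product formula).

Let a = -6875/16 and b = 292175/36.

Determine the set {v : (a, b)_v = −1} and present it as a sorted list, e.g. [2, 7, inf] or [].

Mod squares: a ≡ -11, b ≡ 11687. Check v ∈ {∞, 2, 3, 5, 11, 13, 29, 31}.
v=∞: -11 < 0 and 11687 > 0  ⇒  (a,b)_∞ = +1.
v=11: a=11^1·(≡7), b=11^0·(≡5) mod 11; (7|11)=-1, (5|11)=+1; (−1)^{1·0·5}·(-1)^0·(+1)^1 = +1.
v=31: a=31^0·(≡14), b=31^1·(≡25) mod 31; (14|31)=+1, (25|31)=+1; (−1)^{0·1·15}·(+1)^1·(+1)^0 = +1.
v=29: a=29^0·(≡18), b=29^1·(≡10) mod 29; (18|29)=-1, (10|29)=-1; (−1)^{0·1·14}·(-1)^1·(-1)^0 = -1.
v=13: a=13^0·(≡5), b=13^1·(≡5) mod 13; (5|13)=-1, (5|13)=-1; (−1)^{0·1·6}·(-1)^1·(-1)^0 = -1.
v=5: a=5^4·(≡4), b=5^2·(≡2) mod 5; (4|5)=+1, (2|5)=-1; (−1)^{4·2·2}·(+1)^2·(-1)^4 = +1.
v=2: v_2(a)=-4, v_2(b)=-2; units ≡ 5, 7 (mod 8); ε·ε+αω+βω = 0·1+-4·0+-2·1 ≡ 0  ⇒  (a,b)_2 = +1.
v=3: a=3^0·(≡1), b=3^-2·(≡2) mod 3; (1|3)=+1, (2|3)=-1; (−1)^{0·-2·1}·(+1)^-2·(-1)^0 = +1.
|Ram(-11, 11687)| = 2, even; anisotropic at {13, 29}.

[13, 29]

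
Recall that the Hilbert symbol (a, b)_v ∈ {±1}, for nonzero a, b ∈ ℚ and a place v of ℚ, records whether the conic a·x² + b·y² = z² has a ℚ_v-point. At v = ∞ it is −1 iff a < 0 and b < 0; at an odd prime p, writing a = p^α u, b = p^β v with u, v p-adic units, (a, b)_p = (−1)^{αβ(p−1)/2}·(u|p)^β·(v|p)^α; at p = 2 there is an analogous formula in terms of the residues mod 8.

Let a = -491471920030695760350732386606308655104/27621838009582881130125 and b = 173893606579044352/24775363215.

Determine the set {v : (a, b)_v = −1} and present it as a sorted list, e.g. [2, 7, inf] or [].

(a, b) ≡ (-1430, 2805) mod (ℚ^×)²; places V = {2, 3, 5, 7, 11, 13, 17, 19, 23, 31, ∞}.
(a,b)_5: α=-3, u≡1; β=-1, v≡4 (mod 5); (1|5)=+1, (4|5)=+1; sign (−1)^0·+1^-1·+1^-3 = +1.
(a,b)_17: α=6, u≡13; β=3, v≡5 (mod 17); (13|17)=+1, (5|17)=-1; sign (−1)^0·+1^3·-1^6 = +1.
(a,b)_2: α=35, β=16; u≡5, v≡5 (mod 8); ε(u)ε(v)=0·0, αω(v)=35·1, βω(u)=16·1; sum ≡ 1  ⇒  -1.
(a,b)_19: α=-4, u≡2; β=-2, v≡18 (mod 19); (2|19)=-1, (18|19)=-1; sign (−1)^0·-1^-2·-1^-4 = +1.
(a,b)_11: α=7, u≡6; β=3, v≡7 (mod 11); (6|11)=-1, (7|11)=-1; sign (−1)^1·-1^3·-1^7 = -1.
(a,b)_7: α=12, u≡3; β=4, v≡5 (mod 7); (3|7)=-1, (5|7)=-1; sign (−1)^0·-1^4·-1^12 = +1.
(a,b)_23: α=-4, u≡14; β=-2, v≡20 (mod 23); (14|23)=-1, (20|23)=-1; sign (−1)^0·-1^-2·-1^-4 = +1.
(a,b)_3: α=-8, u≡1; β=-3, v≡2 (mod 3); (1|3)=+1, (2|3)=-1; sign (−1)^0·+1^-3·-1^-8 = +1.
(a,b)_∞: sgn(-1430)=−, sgn(2805)=+, so +1.
(a,b)_13: α=3, u≡11; β=2, v≡12 (mod 13); (11|13)=-1, (12|13)=+1; sign (−1)^0·-1^2·+1^3 = +1.
(a,b)_31: α=-4, u≡26; β=-2, v≡24 (mod 31); (26|31)=-1, (24|31)=-1; sign (−1)^0·-1^-2·-1^-4 = +1.
Ram(-1430, 2805) = {2, 11}; no ℚ_2-point on the conic.

[2, 11]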